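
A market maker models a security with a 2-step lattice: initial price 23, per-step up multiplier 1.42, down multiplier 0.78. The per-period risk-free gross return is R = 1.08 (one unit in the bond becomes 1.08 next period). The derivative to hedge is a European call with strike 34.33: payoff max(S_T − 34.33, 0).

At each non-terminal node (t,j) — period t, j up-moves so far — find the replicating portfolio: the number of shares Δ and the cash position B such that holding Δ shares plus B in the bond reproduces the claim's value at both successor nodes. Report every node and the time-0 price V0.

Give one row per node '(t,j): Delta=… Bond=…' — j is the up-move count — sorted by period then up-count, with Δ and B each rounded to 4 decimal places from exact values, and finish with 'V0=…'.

No-arbitrage ⇒ martingale measure with p* = (R−d)/(u−d) = 0.4688.
Terminal values V(2,·): V(2,0)=0.0000, V(2,1)=0.0000, V(2,2)=12.0472
Node (1,0) S=17.9400: V=(p*·0.0000+(1−p*)·0.0000)/1.08=0.0000; Δ=(0.0000−0.0000)/(25.4748−13.9932)=0.0000; B=V−Δ·S=0.0000
Node (1,1) S=32.6600: V=(p*·12.0472+(1−p*)·0.0000)/1.08=5.2288; Δ=(12.0472−0.0000)/(46.3772−25.4748)=0.5764; B=V−Δ·S=-13.5949
Node (0,0) S=23.0000: V=(p*·5.2288+(1−p*)·0.0000)/1.08=2.2695; Δ=(5.2288−0.0000)/(32.6600−17.9400)=0.3552; B=V−Δ·S=-5.9006
Root portfolio cost Δ·23+B reproduces V0=2.2695.

(0,0): Delta=0.3552 Bond=-5.9006
(1,0): Delta=0.0000 Bond=0.0000
(1,1): Delta=0.5764 Bond=-13.5949
V0=2.2695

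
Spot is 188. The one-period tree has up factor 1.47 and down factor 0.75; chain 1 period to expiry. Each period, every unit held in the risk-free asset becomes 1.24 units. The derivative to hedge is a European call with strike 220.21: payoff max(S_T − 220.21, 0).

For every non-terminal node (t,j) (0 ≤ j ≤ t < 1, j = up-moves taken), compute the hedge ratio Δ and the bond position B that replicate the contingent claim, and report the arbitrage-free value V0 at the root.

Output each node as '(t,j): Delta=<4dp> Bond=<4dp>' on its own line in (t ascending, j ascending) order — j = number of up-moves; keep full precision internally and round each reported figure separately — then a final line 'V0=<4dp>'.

(0,0): Delta=0.4148 Bond=-47.1690
V0=30.8171

Risk-neutral probability p* = (R−d)/(u−d) = (1.24−0.75)/(1.47−0.75) = 0.6806.
Terminal payoffs: V(1,0)=0.0000, V(1,1)=56.1500
Node (0,0) S=188.0000: V=(p*·56.1500+(1−p*)·0.0000)/1.24=30.8171; Δ=(56.1500−0.0000)/(276.3600−141.0000)=0.4148; B=V−Δ·S=-47.1690
The time-0 hedge costs 30.8171, which is the no-arbitrage price.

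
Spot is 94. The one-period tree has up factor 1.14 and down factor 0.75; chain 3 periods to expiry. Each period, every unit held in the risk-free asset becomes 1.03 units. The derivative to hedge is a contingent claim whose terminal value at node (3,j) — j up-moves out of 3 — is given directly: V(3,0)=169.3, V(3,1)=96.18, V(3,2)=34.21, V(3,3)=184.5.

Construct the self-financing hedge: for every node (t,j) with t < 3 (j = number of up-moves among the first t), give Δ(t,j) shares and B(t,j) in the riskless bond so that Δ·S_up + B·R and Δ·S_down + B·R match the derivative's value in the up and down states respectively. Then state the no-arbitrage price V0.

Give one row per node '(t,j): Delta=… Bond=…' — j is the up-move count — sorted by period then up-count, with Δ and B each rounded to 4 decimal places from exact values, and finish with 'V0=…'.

The replicating-portfolio and risk-neutral prices coincide; use p* = (1.03−0.75)/(1.14−0.75) = 0.7179 for the latter.
Terminal values V(3,·): V(3,0)=169.3000, V(3,1)=96.1800, V(3,2)=34.2100, V(3,3)=184.5000
(2,0): S=52.8750. Δ = (V_up−V_dn)/(S_up−S_dn) = (96.1800−169.3000)/(60.2775−39.6562) = -3.5459. V = [p*·96.1800 + (1−p*)·169.3000]/1.03 = 113.4015. B = V − Δ·S = 300.8887.
(2,1): S=80.3700. Δ = (V_up−V_dn)/(S_up−S_dn) = (34.2100−96.1800)/(91.6218−60.2775) = -1.9771. V = [p*·34.2100 + (1−p*)·96.1800]/1.03 = 50.1832. B = V − Δ·S = 209.0807.
(2,2): S=122.1624. Δ = (V_up−V_dn)/(S_up−S_dn) = (184.5000−34.2100)/(139.2651−91.6218) = 3.1545. V = [p*·184.5000 + (1−p*)·34.2100]/1.03 = 137.9714. B = V − Δ·S = -247.3876.
(1,0): S=70.5000. Δ = (V_up−V_dn)/(S_up−S_dn) = (50.1832−113.4015)/(80.3700−52.8750) = -2.2993. V = [p*·50.1832 + (1−p*)·113.4015]/1.03 = 66.0330. B = V − Δ·S = 228.1313.
(1,1): S=107.1600. Δ = (V_up−V_dn)/(S_up−S_dn) = (137.9714−50.1832)/(122.1624−80.3700) = 2.1006. V = [p*·137.9714 + (1−p*)·50.1832]/1.03 = 109.9132. B = V − Δ·S = -115.1846.
(0,0): S=94.0000. Δ = (V_up−V_dn)/(S_up−S_dn) = (109.9132−66.0330)/(107.1600−70.5000) = 1.1969. V = [p*·109.9132 + (1−p*)·66.0330]/1.03 = 94.6959. B = V − Δ·S = -17.8174.
The time-0 hedge costs 94.6959, which is the no-arbitrage price.

(0,0): Delta=1.1969 Bond=-17.8174
(1,0): Delta=-2.2993 Bond=228.1313
(1,1): Delta=2.1006 Bond=-115.1846
(2,0): Delta=-3.5459 Bond=300.8887
(2,1): Delta=-1.9771 Bond=209.0807
(2,2): Delta=3.1545 Bond=-247.3876
V0=94.6959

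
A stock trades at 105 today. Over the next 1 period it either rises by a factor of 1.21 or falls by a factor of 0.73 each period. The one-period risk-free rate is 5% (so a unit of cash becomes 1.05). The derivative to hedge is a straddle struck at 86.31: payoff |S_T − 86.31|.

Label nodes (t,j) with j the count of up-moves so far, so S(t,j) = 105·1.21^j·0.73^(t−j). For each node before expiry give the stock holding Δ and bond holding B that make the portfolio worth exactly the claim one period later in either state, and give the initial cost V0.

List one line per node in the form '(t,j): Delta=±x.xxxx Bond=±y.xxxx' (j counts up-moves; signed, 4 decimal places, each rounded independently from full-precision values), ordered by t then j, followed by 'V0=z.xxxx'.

(0,0): Delta=0.6167 Bond=-35.8167
V0=28.9333

No-arbitrage ⇒ martingale measure with p* = (R−d)/(u−d) = 0.6667.
Terminal payoffs: V(1,0)=9.6600, V(1,1)=40.7400
(0,0): S=105.0000. Δ = (V_up−V_dn)/(S_up−S_dn) = (40.7400−9.6600)/(127.0500−76.6500) = 0.6167. V = [p*·40.7400 + (1−p*)·9.6600]/1.05 = 28.9333. B = V − Δ·S = -35.8167.
Check: Δ(0,0)·S0 + B(0,0) = 28.9333 = V0.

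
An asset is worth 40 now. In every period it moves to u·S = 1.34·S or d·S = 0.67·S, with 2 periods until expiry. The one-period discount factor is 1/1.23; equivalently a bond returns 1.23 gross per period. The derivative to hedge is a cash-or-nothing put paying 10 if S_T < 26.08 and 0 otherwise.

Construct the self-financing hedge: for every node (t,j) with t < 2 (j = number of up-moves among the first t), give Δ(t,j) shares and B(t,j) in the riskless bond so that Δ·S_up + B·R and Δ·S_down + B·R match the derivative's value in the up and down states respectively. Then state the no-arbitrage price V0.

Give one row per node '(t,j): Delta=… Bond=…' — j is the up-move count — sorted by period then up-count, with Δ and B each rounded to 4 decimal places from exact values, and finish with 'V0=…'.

(0,0): Delta=-0.0498 Bond=2.1704
(1,0): Delta=-0.5569 Bond=16.2602
(1,1): Delta=0.0000 Bond=0.0000
V0=0.1782

Under the risk-neutral measure, an up-move has probability p* = (R−d)/(u−d) = 0.8358 and values discount at R = 1.23.
Terminal payoffs: V(2,0)=10.0000, V(2,1)=0.0000, V(2,2)=0.0000
(1,0): S=26.8000. Δ = (V_up−V_dn)/(S_up−S_dn) = (0.0000−10.0000)/(35.9120−17.9560) = -0.5569. V = [p*·0.0000 + (1−p*)·10.0000]/1.23 = 1.3348. B = V − Δ·S = 16.2602.
(1,1): S=53.6000. Δ = (V_up−V_dn)/(S_up−S_dn) = (0.0000−0.0000)/(71.8240−35.9120) = 0.0000. V = [p*·0.0000 + (1−p*)·0.0000]/1.23 = 0.0000. B = V − Δ·S = 0.0000.
(0,0): S=40.0000. Δ = (V_up−V_dn)/(S_up−S_dn) = (0.0000−1.3348)/(53.6000−26.8000) = -0.0498. V = [p*·0.0000 + (1−p*)·1.3348]/1.23 = 0.1782. B = V − Δ·S = 2.1704.
Each (Δ,B) replicates both successor values, so the strategy is self-financing and V0 is arbitrage-free.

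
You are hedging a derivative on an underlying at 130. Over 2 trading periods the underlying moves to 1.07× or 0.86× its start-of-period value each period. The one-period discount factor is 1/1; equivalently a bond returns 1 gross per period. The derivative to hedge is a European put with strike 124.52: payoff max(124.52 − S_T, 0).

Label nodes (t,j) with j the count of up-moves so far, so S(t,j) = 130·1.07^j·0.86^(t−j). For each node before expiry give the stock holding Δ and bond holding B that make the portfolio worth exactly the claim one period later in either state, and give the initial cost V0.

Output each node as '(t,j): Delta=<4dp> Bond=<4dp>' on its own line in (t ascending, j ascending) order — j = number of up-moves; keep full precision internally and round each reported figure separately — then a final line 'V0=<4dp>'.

No-arbitrage ⇒ martingale measure with p* = (R−d)/(u−d) = 0.6667.
Terminal payoffs: V(2,0)=28.3720, V(2,1)=4.8940, V(2,2)=0.0000
Node (1,0) S=111.8000: V=(p*·4.8940+(1−p*)·28.3720)/1=12.7200; Δ=(4.8940−28.3720)/(119.6260−96.1480)=-1.0000; B=V−Δ·S=124.5200
Node (1,1) S=139.1000: V=(p*·0.0000+(1−p*)·4.8940)/1=1.6313; Δ=(0.0000−4.8940)/(148.8370−119.6260)=-0.1675; B=V−Δ·S=24.9361
Node (0,0) S=130.0000: V=(p*·1.6313+(1−p*)·12.7200)/1=5.3276; Δ=(1.6313−12.7200)/(139.1000−111.8000)=-0.4062; B=V−Δ·S=58.1307
Root portfolio cost Δ·130+B reproduces V0=5.3276.

(0,0): Delta=-0.4062 Bond=58.1307
(1,0): Delta=-1.0000 Bond=124.5200
(1,1): Delta=-0.1675 Bond=24.9361
V0=5.3276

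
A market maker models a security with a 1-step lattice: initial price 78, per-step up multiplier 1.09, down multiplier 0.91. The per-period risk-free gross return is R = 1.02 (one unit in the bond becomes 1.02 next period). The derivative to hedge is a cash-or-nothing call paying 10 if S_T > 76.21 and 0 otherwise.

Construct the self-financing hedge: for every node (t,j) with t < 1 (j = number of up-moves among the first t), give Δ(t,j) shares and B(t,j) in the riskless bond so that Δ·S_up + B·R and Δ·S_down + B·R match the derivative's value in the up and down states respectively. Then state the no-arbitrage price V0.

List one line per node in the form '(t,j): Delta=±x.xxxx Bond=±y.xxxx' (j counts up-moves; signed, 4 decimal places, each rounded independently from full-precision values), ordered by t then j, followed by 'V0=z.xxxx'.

(0,0): Delta=0.7123 Bond=-49.5643
V0=5.9913

Under the risk-neutral measure, an up-move has probability p* = (R−d)/(u−d) = 0.6111 and values discount at R = 1.02.
Payoff layer (t=1): V(1,0)=0.0000, V(1,1)=10.0000
(0,0): S=78.0000. Δ = (V_up−V_dn)/(S_up−S_dn) = (10.0000−0.0000)/(85.0200−70.9800) = 0.7123. V = [p*·10.0000 + (1−p*)·0.0000]/1.02 = 5.9913. B = V − Δ·S = -49.5643.
Root portfolio cost Δ·78+B reproduces V0=5.9913.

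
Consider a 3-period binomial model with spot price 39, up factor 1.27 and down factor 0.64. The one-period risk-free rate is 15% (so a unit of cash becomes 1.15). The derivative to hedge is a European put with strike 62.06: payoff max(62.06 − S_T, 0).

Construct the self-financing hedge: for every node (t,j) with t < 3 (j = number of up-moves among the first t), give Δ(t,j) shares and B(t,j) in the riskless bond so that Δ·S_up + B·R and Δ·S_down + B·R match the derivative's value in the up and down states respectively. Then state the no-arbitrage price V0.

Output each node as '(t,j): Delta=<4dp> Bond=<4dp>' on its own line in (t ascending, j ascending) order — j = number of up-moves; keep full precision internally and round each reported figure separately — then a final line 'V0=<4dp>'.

(0,0): Delta=-0.6405 Bond=33.0021
(1,0): Delta=-1.0000 Bond=46.9263
(1,1): Delta=-0.5978 Bond=35.8409
(2,0): Delta=-1.0000 Bond=53.9652
(2,1): Delta=-1.0000 Bond=53.9652
(2,2): Delta=-0.5502 Bond=38.2175
V0=8.0238

Since d<R<u, set p* = (R−d)/(u−d) = 0.8095; price each node as the discounted p*-expectation of its children.
Payoff layer (t=3): V(3,0)=51.8364, V(3,1)=41.7725, V(3,2)=21.8020, V(3,3)=0.0000
Node (2,0) S=15.9744: V=(p*·41.7725+(1−p*)·51.8364)/1.15=37.9908; Δ=(41.7725−51.8364)/(20.2875−10.2236)=-1.0000; B=V−Δ·S=53.9652
Node (2,1) S=31.6992: V=(p*·21.8020+(1−p*)·41.7725)/1.15=22.2660; Δ=(21.8020−41.7725)/(40.2580−20.2875)=-1.0000; B=V−Δ·S=53.9652
Node (2,2) S=62.9031: V=(p*·0.0000+(1−p*)·21.8020)/1.15=3.6111; Δ=(0.0000−21.8020)/(79.8869−40.2580)=-0.5502; B=V−Δ·S=38.2175
Node (1,0) S=24.9600: V=(p*·22.2660+(1−p*)·37.9908)/1.15=21.9663; Δ=(22.2660−37.9908)/(31.6992−15.9744)=-1.0000; B=V−Δ·S=46.9263
Node (1,1) S=49.5300: V=(p*·3.6111+(1−p*)·22.2660)/1.15=6.2299; Δ=(3.6111−22.2660)/(62.9031−31.6992)=-0.5978; B=V−Δ·S=35.8409
Node (0,0) S=39.0000: V=(p*·6.2299+(1−p*)·21.9663)/1.15=8.0238; Δ=(6.2299−21.9663)/(49.5300−24.9600)=-0.6405; B=V−Δ·S=33.0021
Check: Δ(0,0)·S0 + B(0,0) = 8.0238 = V0.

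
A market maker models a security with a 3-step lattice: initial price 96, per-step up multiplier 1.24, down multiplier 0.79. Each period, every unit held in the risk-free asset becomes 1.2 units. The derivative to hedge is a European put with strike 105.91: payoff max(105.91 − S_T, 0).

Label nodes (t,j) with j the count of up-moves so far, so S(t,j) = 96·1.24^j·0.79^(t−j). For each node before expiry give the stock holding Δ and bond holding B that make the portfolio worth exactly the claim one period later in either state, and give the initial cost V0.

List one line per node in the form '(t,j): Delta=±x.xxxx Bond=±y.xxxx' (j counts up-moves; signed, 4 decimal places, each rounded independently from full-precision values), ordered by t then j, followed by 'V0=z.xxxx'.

(0,0): Delta=-0.0857 Bond=8.6508
(1,0): Delta=-0.7619 Bond=61.6616
(1,1): Delta=-0.0437 Bond=5.3779
(2,0): Delta=-1.0000 Bond=88.2583
(2,1): Delta=-0.7471 Bond=72.6023
(2,2): Delta=0.0000 Bond=0.0000
V0=0.4190

Under the risk-neutral measure, an up-move has probability p* = (R−d)/(u−d) = 0.9111 and values discount at R = 1.2.
Terminal payoffs: V(3,0)=58.5783, V(3,1)=31.6171, V(3,2)=0.0000, V(3,3)=0.0000
(2,0): S=59.9136. Δ = (V_up−V_dn)/(S_up−S_dn) = (31.6171−58.5783)/(74.2929−47.3317) = -1.0000. V = [p*·31.6171 + (1−p*)·58.5783]/1.2 = 28.3447. B = V − Δ·S = 88.2583.
(2,1): S=94.0416. Δ = (V_up−V_dn)/(S_up−S_dn) = (0.0000−31.6171)/(116.6116−74.2929) = -0.7471. V = [p*·0.0000 + (1−p*)·31.6171]/1.2 = 2.3420. B = V − Δ·S = 72.6023.
(2,2): S=147.6096. Δ = (V_up−V_dn)/(S_up−S_dn) = (0.0000−0.0000)/(183.0359−116.6116) = 0.0000. V = [p*·0.0000 + (1−p*)·0.0000]/1.2 = 0.0000. B = V − Δ·S = 0.0000.
(1,0): S=75.8400. Δ = (V_up−V_dn)/(S_up−S_dn) = (2.3420−28.3447)/(94.0416−59.9136) = -0.7619. V = [p*·2.3420 + (1−p*)·28.3447]/1.2 = 3.8778. B = V − Δ·S = 61.6616.
(1,1): S=119.0400. Δ = (V_up−V_dn)/(S_up−S_dn) = (0.0000−2.3420)/(147.6096−94.0416) = -0.0437. V = [p*·0.0000 + (1−p*)·2.3420]/1.2 = 0.1735. B = V − Δ·S = 5.3779.
(0,0): S=96.0000. Δ = (V_up−V_dn)/(S_up−S_dn) = (0.1735−3.8778)/(119.0400−75.8400) = -0.0857. V = [p*·0.1735 + (1−p*)·3.8778]/1.2 = 0.4190. B = V − Δ·S = 8.6508.
Self-financing check: at every node Δ·S+B equals the discounted successor values.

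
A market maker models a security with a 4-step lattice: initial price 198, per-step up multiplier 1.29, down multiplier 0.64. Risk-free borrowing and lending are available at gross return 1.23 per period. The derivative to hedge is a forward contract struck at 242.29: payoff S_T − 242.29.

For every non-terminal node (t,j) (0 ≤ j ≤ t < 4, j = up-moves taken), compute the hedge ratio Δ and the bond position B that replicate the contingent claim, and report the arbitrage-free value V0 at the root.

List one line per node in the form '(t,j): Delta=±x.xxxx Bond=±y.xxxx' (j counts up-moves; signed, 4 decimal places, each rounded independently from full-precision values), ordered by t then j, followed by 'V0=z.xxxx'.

The replicating-portfolio and risk-neutral prices coincide; use p* = (1.23−0.64)/(1.29−0.64) = 0.9077 for the latter.
Terminal payoffs: V(4,0)=-209.0711, V(4,1)=-175.3332, V(4,2)=-107.3302, V(4,3)=29.7384, V(4,4)=306.0173
(3,0): S=51.9045. Δ = (V_up−V_dn)/(S_up−S_dn) = (-175.3332−-209.0711)/(66.9568−33.2189) = 1.0000. V = [p*·-175.3332 + (1−p*)·-209.0711]/1.23 = -145.0792. B = V − Δ·S = -196.9837.
(3,1): S=104.6200. Δ = (V_up−V_dn)/(S_up−S_dn) = (-107.3302−-175.3332)/(134.9598−66.9568) = 1.0000. V = [p*·-107.3302 + (1−p*)·-175.3332]/1.23 = -92.3637. B = V − Δ·S = -196.9837.
(3,2): S=210.8748. Δ = (V_up−V_dn)/(S_up−S_dn) = (29.7384−-107.3302)/(272.0284−134.9598) = 1.0000. V = [p*·29.7384 + (1−p*)·-107.3302]/1.23 = 13.8910. B = V − Δ·S = -196.9837.
(3,3): S=425.0444. Δ = (V_up−V_dn)/(S_up−S_dn) = (306.0173−29.7384)/(548.3073−272.0284) = 1.0000. V = [p*·306.0173 + (1−p*)·29.7384]/1.23 = 228.0607. B = V − Δ·S = -196.9837.
(2,0): S=81.1008. Δ = (V_up−V_dn)/(S_up−S_dn) = (-92.3637−-145.0792)/(104.6200−51.9045) = 1.0000. V = [p*·-92.3637 + (1−p*)·-145.0792]/1.23 = -79.0486. B = V − Δ·S = -160.1494.
(2,1): S=163.4688. Δ = (V_up−V_dn)/(S_up−S_dn) = (13.8910−-92.3637)/(210.8748−104.6200) = 1.0000. V = [p*·13.8910 + (1−p*)·-92.3637]/1.23 = 3.3194. B = V − Δ·S = -160.1494.
(2,2): S=329.4918. Δ = (V_up−V_dn)/(S_up−S_dn) = (228.0607−13.8910)/(425.0444−210.8748) = 1.0000. V = [p*·228.0607 + (1−p*)·13.8910]/1.23 = 169.3424. B = V − Δ·S = -160.1494.
(1,0): S=126.7200. Δ = (V_up−V_dn)/(S_up−S_dn) = (3.3194−-79.0486)/(163.4688−81.1008) = 1.0000. V = [p*·3.3194 + (1−p*)·-79.0486]/1.23 = -3.4827. B = V − Δ·S = -130.2027.
(1,1): S=255.4200. Δ = (V_up−V_dn)/(S_up−S_dn) = (169.3424−3.3194)/(329.4918−163.4688) = 1.0000. V = [p*·169.3424 + (1−p*)·3.3194]/1.23 = 125.2173. B = V − Δ·S = -130.2027.
(0,0): S=198.0000. Δ = (V_up−V_dn)/(S_up−S_dn) = (125.2173−-3.4827)/(255.4200−126.7200) = 1.0000. V = [p*·125.2173 + (1−p*)·-3.4827]/1.23 = 92.1441. B = V − Δ·S = -105.8559.
The time-0 hedge costs 92.1441, which is the no-arbitrage price.

(0,0): Delta=1.0000 Bond=-105.8559
(1,0): Delta=1.0000 Bond=-130.2027
(1,1): Delta=1.0000 Bond=-130.2027
(2,0): Delta=1.0000 Bond=-160.1494
(2,1): Delta=1.0000 Bond=-160.1494
(2,2): Delta=1.0000 Bond=-160.1494
(3,0): Delta=1.0000 Bond=-196.9837
(3,1): Delta=1.0000 Bond=-196.9837
(3,2): Delta=1.0000 Bond=-196.9837
(3,3): Delta=1.0000 Bond=-196.9837
V0=92.1441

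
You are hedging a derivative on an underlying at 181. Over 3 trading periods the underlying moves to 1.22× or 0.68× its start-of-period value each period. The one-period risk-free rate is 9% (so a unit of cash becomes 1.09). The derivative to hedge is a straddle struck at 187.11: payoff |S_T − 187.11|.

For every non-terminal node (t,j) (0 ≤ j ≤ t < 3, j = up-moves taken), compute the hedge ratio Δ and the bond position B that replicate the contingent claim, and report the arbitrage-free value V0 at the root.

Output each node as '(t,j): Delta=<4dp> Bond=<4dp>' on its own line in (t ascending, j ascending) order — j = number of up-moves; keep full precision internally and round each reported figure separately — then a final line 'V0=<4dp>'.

(0,0): Delta=0.4055 Bond=-14.2185
(1,0): Delta=-1.0000 Bond=157.4867
(1,1): Delta=0.6539 Bond=-70.3471
(2,0): Delta=-1.0000 Bond=171.6606
(2,1): Delta=-1.0000 Bond=171.6606
(2,2): Delta=0.9461 Bond=-155.4199
V0=59.1711

No-arbitrage ⇒ martingale measure with p* = (R−d)/(u−d) = 0.7593.
Payoff layer (t=3): V(3,0)=130.1978, V(3,1)=85.0028, V(3,2)=3.9177, V(3,3)=141.5585
Node (2,0) S=83.6944: V=(p*·85.0028+(1−p*)·130.1978)/1.09=87.9662; Δ=(85.0028−130.1978)/(102.1072−56.9122)=-1.0000; B=V−Δ·S=171.6606
Node (2,1) S=150.1576: V=(p*·3.9177+(1−p*)·85.0028)/1.09=21.5030; Δ=(3.9177−85.0028)/(183.1923−102.1072)=-1.0000; B=V−Δ·S=171.6606
Node (2,2) S=269.4004: V=(p*·141.5585+(1−p*)·3.9177)/1.09=99.4704; Δ=(141.5585−3.9177)/(328.6685−183.1923)=0.9461; B=V−Δ·S=-155.4199
Node (1,0) S=123.0800: V=(p*·21.5030+(1−p*)·87.9662)/1.09=34.4067; Δ=(21.5030−87.9662)/(150.1576−83.6944)=-1.0000; B=V−Δ·S=157.4867
Node (1,1) S=220.8200: V=(p*·99.4704+(1−p*)·21.5030)/1.09=74.0371; Δ=(99.4704−21.5030)/(269.4004−150.1576)=0.6539; B=V−Δ·S=-70.3471
Node (0,0) S=181.0000: V=(p*·74.0371+(1−p*)·34.4067)/1.09=59.1711; Δ=(74.0371−34.4067)/(220.8200−123.0800)=0.4055; B=V−Δ·S=-14.2185
Self-financing check: at every node Δ·S+B equals the discounted successor values.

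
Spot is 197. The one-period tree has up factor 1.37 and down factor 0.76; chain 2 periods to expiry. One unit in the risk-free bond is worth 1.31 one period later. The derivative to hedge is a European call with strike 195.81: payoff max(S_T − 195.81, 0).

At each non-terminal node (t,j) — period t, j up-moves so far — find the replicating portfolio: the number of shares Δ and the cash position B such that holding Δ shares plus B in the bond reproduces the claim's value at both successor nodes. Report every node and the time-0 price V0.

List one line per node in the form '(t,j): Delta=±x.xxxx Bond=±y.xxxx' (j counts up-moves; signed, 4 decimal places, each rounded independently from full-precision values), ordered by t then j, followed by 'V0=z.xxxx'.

(0,0): Delta=0.9488 Bond=-103.5432
(1,0): Delta=0.1019 Bond=-8.8510
(1,1): Delta=1.0000 Bond=-149.4733
V0=83.3607

Since d<R<u, set p* = (R−d)/(u−d) = 0.9016; price each node as the discounted p*-expectation of its children.
Payoff layer (t=2): V(2,0)=0.0000, V(2,1)=9.3064, V(2,2)=173.9393
(1,0): S=149.7200. Δ = (V_up−V_dn)/(S_up−S_dn) = (9.3064−0.0000)/(205.1164−113.7872) = 0.1019. V = [p*·9.3064 + (1−p*)·0.0000]/1.31 = 6.4054. B = V − Δ·S = -8.8510.
(1,1): S=269.8900. Δ = (V_up−V_dn)/(S_up−S_dn) = (173.9393−9.3064)/(369.7493−205.1164) = 1.0000. V = [p*·173.9393 + (1−p*)·9.3064]/1.31 = 120.4167. B = V − Δ·S = -149.4733.
(0,0): S=197.0000. Δ = (V_up−V_dn)/(S_up−S_dn) = (120.4167−6.4054)/(269.8900−149.7200) = 0.9488. V = [p*·120.4167 + (1−p*)·6.4054]/1.31 = 83.3607. B = V − Δ·S = -103.5432.
Check: Δ(0,0)·S0 + B(0,0) = 83.3607 = V0.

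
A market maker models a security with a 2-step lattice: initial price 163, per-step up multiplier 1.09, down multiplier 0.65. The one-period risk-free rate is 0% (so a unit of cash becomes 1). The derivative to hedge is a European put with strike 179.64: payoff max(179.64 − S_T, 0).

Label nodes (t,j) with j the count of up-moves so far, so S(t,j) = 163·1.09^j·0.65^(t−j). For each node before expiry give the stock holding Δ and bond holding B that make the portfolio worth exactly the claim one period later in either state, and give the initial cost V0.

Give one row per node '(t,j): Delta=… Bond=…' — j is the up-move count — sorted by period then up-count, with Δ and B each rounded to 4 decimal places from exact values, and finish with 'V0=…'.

No-arbitrage ⇒ martingale measure with p* = (R−d)/(u−d) = 0.7955.
Terminal payoffs: V(2,0)=110.7725, V(2,1)=64.1545, V(2,2)=0.0000
  t=1,j=0: stock 105.9500 → up 115.4855 (V=64.1545), down 68.8675 (V=110.7725). Price 73.6900; hedge Δ=-1.0000, bond B=179.6400.
  t=1,j=1: stock 177.6700 → up 193.6603 (V=0.0000), down 115.4855 (V=64.1545). Price 13.1225; hedge Δ=-0.8207, bond B=158.9282.
  t=0,j=0: stock 163.0000 → up 177.6700 (V=13.1225), down 105.9500 (V=73.6900). Price 25.5113; hedge Δ=-0.8445, bond B=163.1647.
The time-0 hedge costs 25.5113, which is the no-arbitrage price.

(0,0): Delta=-0.8445 Bond=163.1647
(1,0): Delta=-1.0000 Bond=179.6400
(1,1): Delta=-0.8207 Bond=158.9282
V0=25.5113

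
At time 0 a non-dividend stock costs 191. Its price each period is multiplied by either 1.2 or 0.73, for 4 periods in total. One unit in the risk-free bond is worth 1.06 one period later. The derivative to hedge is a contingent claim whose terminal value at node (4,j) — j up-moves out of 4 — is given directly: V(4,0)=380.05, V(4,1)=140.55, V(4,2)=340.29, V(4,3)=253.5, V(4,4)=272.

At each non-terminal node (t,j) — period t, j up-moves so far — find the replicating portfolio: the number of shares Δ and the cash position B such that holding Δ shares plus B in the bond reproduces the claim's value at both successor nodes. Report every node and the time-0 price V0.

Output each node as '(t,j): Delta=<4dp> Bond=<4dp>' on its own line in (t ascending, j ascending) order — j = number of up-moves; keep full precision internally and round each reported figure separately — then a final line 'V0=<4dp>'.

(0,0): Delta=-0.0078 Bond=218.0307
(1,0): Delta=0.2650 Bond=193.0805
(1,1): Delta=-0.0782 Bond=247.2474
(2,0): Delta=1.3588 Bond=93.3353
(2,1): Delta=-0.0173 Bond=251.8962
(2,2): Delta=-0.0939 Bond=266.4035
(3,0): Delta=-6.8581 Bond=709.4711
(3,1): Delta=3.4794 Bond=-160.0797
(3,2): Delta=-0.9197 Bond=448.1995
(3,3): Delta=0.1193 Bond=212.0434
V0=216.5475

The replicating-portfolio and risk-neutral prices coincide; use p* = (1.06−0.73)/(1.2−0.73) = 0.7021 for the latter.
Terminal payoffs: V(4,0)=380.0500, V(4,1)=140.5500, V(4,2)=340.2900, V(4,3)=253.5000, V(4,4)=272.0000
  t=3,j=0: stock 74.3022 → up 89.1627 (V=140.5500), down 54.2406 (V=380.0500). Price 199.8966; hedge Δ=-6.8581, bond B=709.4711.
  t=3,j=1: stock 122.1407 → up 146.5688 (V=340.2900), down 89.1627 (V=140.5500). Price 264.8990; hedge Δ=3.4794, bond B=-160.0797.
  t=3,j=2: stock 200.7792 → up 240.9350 (V=253.5000), down 146.5688 (V=340.2900). Price 263.5399; hedge Δ=-0.9197, bond B=448.1995.
  t=3,j=3: stock 330.0480 → up 396.0576 (V=272.0000), down 240.9350 (V=253.5000). Price 251.4051; hedge Δ=0.1193, bond B=212.0434.
  t=2,j=0: stock 101.7839 → up 122.1407 (V=264.8990), down 74.3022 (V=199.8966). Price 231.6383; hedge Δ=1.3588, bond B=93.3353.
  t=2,j=1: stock 167.3160 → up 200.7792 (V=263.5399), down 122.1407 (V=264.8990). Price 249.0045; hedge Δ=-0.0173, bond B=251.8962.
  t=2,j=2: stock 275.0400 → up 330.0480 (V=251.4051), down 200.7792 (V=263.5399). Price 240.5846; hedge Δ=-0.0939, bond B=266.4035.
  t=1,j=0: stock 139.4300 → up 167.3160 (V=249.0045), down 101.7839 (V=231.6383). Price 230.0298; hedge Δ=0.2650, bond B=193.0805.
  t=1,j=1: stock 229.2000 → up 275.0400 (V=240.5846), down 167.3160 (V=249.0045). Price 229.3327; hedge Δ=-0.0782, bond B=247.2474.
  t=0,j=0: stock 191.0000 → up 229.2000 (V=229.3327), down 139.4300 (V=230.0298). Price 216.5475; hedge Δ=-0.0078, bond B=218.0307.
Self-financing check: at every node Δ·S+B equals the discounted successor values.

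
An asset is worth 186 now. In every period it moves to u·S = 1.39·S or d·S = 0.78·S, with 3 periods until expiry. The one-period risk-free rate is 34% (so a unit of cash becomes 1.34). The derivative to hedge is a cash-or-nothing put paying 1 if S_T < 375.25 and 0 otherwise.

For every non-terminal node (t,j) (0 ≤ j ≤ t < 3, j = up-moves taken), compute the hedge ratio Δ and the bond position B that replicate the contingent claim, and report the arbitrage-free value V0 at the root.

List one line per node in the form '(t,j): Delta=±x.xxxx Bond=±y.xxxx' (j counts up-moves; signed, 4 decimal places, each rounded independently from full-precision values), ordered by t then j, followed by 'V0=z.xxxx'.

Risk-neutral probability p* = (R−d)/(u−d) = (1.34−0.78)/(1.39−0.78) = 0.9180.
Terminal payoffs: V(3,0)=1.0000, V(3,1)=1.0000, V(3,2)=1.0000, V(3,3)=0.0000
Node (2,0) S=113.1624: V=(p*·1.0000+(1−p*)·1.0000)/1.34=0.7463; Δ=(1.0000−1.0000)/(157.2957−88.2667)=0.0000; B=V−Δ·S=0.7463
Node (2,1) S=201.6612: V=(p*·1.0000+(1−p*)·1.0000)/1.34=0.7463; Δ=(1.0000−1.0000)/(280.3091−157.2957)=0.0000; B=V−Δ·S=0.7463
Node (2,2) S=359.3706: V=(p*·0.0000+(1−p*)·1.0000)/1.34=0.0612; Δ=(0.0000−1.0000)/(499.5251−280.3091)=-0.0046; B=V−Δ·S=1.7005
Node (1,0) S=145.0800: V=(p*·0.7463+(1−p*)·0.7463)/1.34=0.5569; Δ=(0.7463−0.7463)/(201.6612−113.1624)=0.0000; B=V−Δ·S=0.5569
Node (1,1) S=258.5400: V=(p*·0.0612+(1−p*)·0.7463)/1.34=0.0876; Δ=(0.0612−0.7463)/(359.3706−201.6612)=-0.0043; B=V−Δ·S=1.2107
Node (0,0) S=186.0000: V=(p*·0.0876+(1−p*)·0.5569)/1.34=0.0941; Δ=(0.0876−0.5569)/(258.5400−145.0800)=-0.0041; B=V−Δ·S=0.8635
Each (Δ,B) replicates both successor values, so the strategy is self-financing and V0 is arbitrage-free.

(0,0): Delta=-0.0041 Bond=0.8635
(1,0): Delta=0.0000 Bond=0.5569
(1,1): Delta=-0.0043 Bond=1.2107
(2,0): Delta=0.0000 Bond=0.7463
(2,1): Delta=0.0000 Bond=0.7463
(2,2): Delta=-0.0046 Bond=1.7005
V0=0.0941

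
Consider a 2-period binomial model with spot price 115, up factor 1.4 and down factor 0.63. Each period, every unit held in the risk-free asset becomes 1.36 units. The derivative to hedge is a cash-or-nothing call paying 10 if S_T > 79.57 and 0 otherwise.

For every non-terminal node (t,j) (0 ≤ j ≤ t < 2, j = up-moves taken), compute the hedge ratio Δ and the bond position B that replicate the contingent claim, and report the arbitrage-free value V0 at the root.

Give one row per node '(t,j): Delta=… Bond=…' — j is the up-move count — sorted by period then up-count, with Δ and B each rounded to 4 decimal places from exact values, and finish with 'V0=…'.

(0,0): Delta=0.0043 Bond=4.8959
(1,0): Delta=0.1793 Bond=-6.0160
(1,1): Delta=0.0000 Bond=7.3529
V0=5.3920

No-arbitrage ⇒ martingale measure with p* = (R−d)/(u−d) = 0.9481.
Payoff layer (t=2): V(2,0)=0.0000, V(2,1)=10.0000, V(2,2)=10.0000
Node (1,0) S=72.4500: V=(p*·10.0000+(1−p*)·0.0000)/1.36=6.9710; Δ=(10.0000−0.0000)/(101.4300−45.6435)=0.1793; B=V−Δ·S=-6.0160
Node (1,1) S=161.0000: V=(p*·10.0000+(1−p*)·10.0000)/1.36=7.3529; Δ=(10.0000−10.0000)/(225.4000−101.4300)=0.0000; B=V−Δ·S=7.3529
Node (0,0) S=115.0000: V=(p*·7.3529+(1−p*)·6.9710)/1.36=5.3920; Δ=(7.3529−6.9710)/(161.0000−72.4500)=0.0043; B=V−Δ·S=4.8959
The time-0 hedge costs 5.3920, which is the no-arbitrage price.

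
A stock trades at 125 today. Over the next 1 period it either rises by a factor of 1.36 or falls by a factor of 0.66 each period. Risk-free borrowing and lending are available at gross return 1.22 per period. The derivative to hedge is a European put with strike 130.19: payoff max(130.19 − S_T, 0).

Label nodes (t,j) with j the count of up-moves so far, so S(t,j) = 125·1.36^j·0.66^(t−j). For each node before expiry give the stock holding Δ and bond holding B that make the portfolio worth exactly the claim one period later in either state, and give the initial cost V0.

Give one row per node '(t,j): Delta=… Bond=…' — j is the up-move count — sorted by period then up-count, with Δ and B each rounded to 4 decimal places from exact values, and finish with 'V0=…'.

(0,0): Delta=-0.5450 Bond=75.9466
V0=7.8180

Under the risk-neutral measure, an up-move has probability p* = (R−d)/(u−d) = 0.8000 and values discount at R = 1.22.
Terminal payoffs: V(1,0)=47.6900, V(1,1)=0.0000
(0,0): S=125.0000. Δ = (V_up−V_dn)/(S_up−S_dn) = (0.0000−47.6900)/(170.0000−82.5000) = -0.5450. V = [p*·0.0000 + (1−p*)·47.6900]/1.22 = 7.8180. B = V − Δ·S = 75.9466.
The time-0 hedge costs 7.8180, which is the no-arbitrage price.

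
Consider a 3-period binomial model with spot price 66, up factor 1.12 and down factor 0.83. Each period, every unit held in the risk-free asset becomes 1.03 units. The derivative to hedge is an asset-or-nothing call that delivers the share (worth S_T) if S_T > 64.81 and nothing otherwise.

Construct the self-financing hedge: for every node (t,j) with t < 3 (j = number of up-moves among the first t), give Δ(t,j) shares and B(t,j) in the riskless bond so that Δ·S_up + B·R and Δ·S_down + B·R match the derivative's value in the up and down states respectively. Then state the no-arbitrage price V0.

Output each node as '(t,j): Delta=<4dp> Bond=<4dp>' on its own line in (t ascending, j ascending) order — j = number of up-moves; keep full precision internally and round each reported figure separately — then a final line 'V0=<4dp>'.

Under the risk-neutral measure, an up-move has probability p* = (R−d)/(u−d) = 0.6897 and values discount at R = 1.03.
Terminal payoffs: V(3,0)=0.0000, V(3,1)=0.0000, V(3,2)=68.7160, V(3,3)=92.7252
(2,0): S=45.4674. Δ = (V_up−V_dn)/(S_up−S_dn) = (0.0000−0.0000)/(50.9235−37.7379) = 0.0000. V = [p*·0.0000 + (1−p*)·0.0000]/1.03 = 0.0000. B = V − Δ·S = 0.0000.
(2,1): S=61.3536. Δ = (V_up−V_dn)/(S_up−S_dn) = (68.7160−0.0000)/(68.7160−50.9235) = 3.8621. V = [p*·68.7160 + (1−p*)·0.0000]/1.03 = 46.0101. B = V − Δ·S = -190.9418.
(2,2): S=82.7904. Δ = (V_up−V_dn)/(S_up−S_dn) = (92.7252−68.7160)/(92.7252−68.7160) = 1.0000. V = [p*·92.7252 + (1−p*)·68.7160]/1.03 = 82.7904. B = V − Δ·S = 0.0000.
(1,0): S=54.7800. Δ = (V_up−V_dn)/(S_up−S_dn) = (46.0101−0.0000)/(61.3536−45.4674) = 2.8962. V = [p*·46.0101 + (1−p*)·0.0000]/1.03 = 30.8069. B = V − Δ·S = -127.8485.
(1,1): S=73.9200. Δ = (V_up−V_dn)/(S_up−S_dn) = (82.7904−46.0101)/(82.7904−61.3536) = 1.7158. V = [p*·82.7904 + (1−p*)·46.0101]/1.03 = 69.2969. B = V − Δ·S = -57.5318.
(0,0): S=66.0000. Δ = (V_up−V_dn)/(S_up−S_dn) = (69.2969−30.8069)/(73.9200−54.7800) = 2.0110. V = [p*·69.2969 + (1−p*)·30.8069]/1.03 = 55.6813. B = V − Δ·S = -77.0430.
Self-financing check: at every node Δ·S+B equals the discounted successor values.

(0,0): Delta=2.0110 Bond=-77.0430
(1,0): Delta=2.8962 Bond=-127.8485
(1,1): Delta=1.7158 Bond=-57.5318
(2,0): Delta=0.0000 Bond=0.0000
(2,1): Delta=3.8621 Bond=-190.9418
(2,2): Delta=1.0000 Bond=0.0000
V0=55.6813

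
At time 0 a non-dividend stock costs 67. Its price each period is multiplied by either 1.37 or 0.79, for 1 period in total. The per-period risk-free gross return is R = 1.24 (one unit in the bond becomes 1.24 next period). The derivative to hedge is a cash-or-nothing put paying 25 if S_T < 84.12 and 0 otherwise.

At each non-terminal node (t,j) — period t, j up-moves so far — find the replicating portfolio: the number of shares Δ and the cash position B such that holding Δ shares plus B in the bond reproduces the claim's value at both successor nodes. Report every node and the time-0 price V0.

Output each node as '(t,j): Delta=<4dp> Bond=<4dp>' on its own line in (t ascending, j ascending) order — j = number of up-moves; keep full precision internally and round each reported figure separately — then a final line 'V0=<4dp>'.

(0,0): Delta=-0.6433 Bond=47.6224
V0=4.5189

The replicating-portfolio and risk-neutral prices coincide; use p* = (1.24−0.79)/(1.37−0.79) = 0.7759 for the latter.
Terminal values V(1,·): V(1,0)=25.0000, V(1,1)=0.0000
  t=0,j=0: stock 67.0000 → up 91.7900 (V=0.0000), down 52.9300 (V=25.0000). Price 4.5189; hedge Δ=-0.6433, bond B=47.6224.
The time-0 hedge costs 4.5189, which is the no-arbitrage price.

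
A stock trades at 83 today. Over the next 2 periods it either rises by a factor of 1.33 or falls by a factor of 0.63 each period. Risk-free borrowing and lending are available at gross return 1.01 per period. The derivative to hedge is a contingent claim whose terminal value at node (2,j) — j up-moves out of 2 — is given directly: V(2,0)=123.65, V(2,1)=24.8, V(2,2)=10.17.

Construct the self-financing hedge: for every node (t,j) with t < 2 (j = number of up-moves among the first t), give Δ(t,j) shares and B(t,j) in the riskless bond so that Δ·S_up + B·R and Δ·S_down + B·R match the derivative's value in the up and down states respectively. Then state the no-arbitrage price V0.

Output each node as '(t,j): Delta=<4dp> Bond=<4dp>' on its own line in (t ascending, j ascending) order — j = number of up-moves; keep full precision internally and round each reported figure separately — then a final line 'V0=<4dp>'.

(0,0): Delta=-0.9054 Bond=115.4848
(1,0): Delta=-2.7006 Bond=210.5099
(1,1): Delta=-0.1893 Bond=37.5911
V0=40.3355

Since d<R<u, set p* = (R−d)/(u−d) = 0.5429; price each node as the discounted p*-expectation of its children.
At expiry t=2: V(2,0)=123.6500, V(2,1)=24.8000, V(2,2)=10.1700
  t=1,j=0: stock 52.2900 → up 69.5457 (V=24.8000), down 32.9427 (V=123.6500). Price 69.2956; hedge Δ=-2.7006, bond B=210.5099.
  t=1,j=1: stock 110.3900 → up 146.8187 (V=10.1700), down 69.5457 (V=24.8000). Price 16.6911; hedge Δ=-0.1893, bond B=37.5911.
  t=0,j=0: stock 83.0000 → up 110.3900 (V=16.6911), down 52.2900 (V=69.2956). Price 40.3355; hedge Δ=-0.9054, bond B=115.4848.
Root portfolio cost Δ·83+B reproduces V0=40.3355.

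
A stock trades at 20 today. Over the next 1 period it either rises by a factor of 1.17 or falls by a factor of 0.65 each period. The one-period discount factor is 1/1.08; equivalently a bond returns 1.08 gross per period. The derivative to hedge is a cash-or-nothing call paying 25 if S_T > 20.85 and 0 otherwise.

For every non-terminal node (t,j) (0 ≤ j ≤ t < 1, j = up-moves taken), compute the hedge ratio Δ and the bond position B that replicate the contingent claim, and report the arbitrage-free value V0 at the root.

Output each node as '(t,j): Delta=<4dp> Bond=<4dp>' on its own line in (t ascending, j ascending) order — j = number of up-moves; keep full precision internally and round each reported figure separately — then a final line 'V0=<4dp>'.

No-arbitrage ⇒ martingale measure with p* = (R−d)/(u−d) = 0.8269.
Terminal payoffs: V(1,0)=0.0000, V(1,1)=25.0000
  t=0,j=0: stock 20.0000 → up 23.4000 (V=25.0000), down 13.0000 (V=0.0000). Price 19.1417; hedge Δ=2.4038, bond B=-28.9352.
Each (Δ,B) replicates both successor values, so the strategy is self-financing and V0 is arbitrage-free.

(0,0): Delta=2.4038 Bond=-28.9352
V0=19.1417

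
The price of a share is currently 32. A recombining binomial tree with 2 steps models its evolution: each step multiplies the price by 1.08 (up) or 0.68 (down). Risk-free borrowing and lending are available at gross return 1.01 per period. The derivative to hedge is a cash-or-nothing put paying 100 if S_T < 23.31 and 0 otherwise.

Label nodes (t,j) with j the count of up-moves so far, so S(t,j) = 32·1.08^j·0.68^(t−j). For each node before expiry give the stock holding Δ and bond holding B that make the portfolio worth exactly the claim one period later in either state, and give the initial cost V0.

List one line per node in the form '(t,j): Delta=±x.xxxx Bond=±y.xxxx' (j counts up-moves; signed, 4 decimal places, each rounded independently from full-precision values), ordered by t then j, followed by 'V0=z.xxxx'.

No-arbitrage ⇒ martingale measure with p* = (R−d)/(u−d) = 0.8250.
Terminal payoffs: V(2,0)=100.0000, V(2,1)=0.0000, V(2,2)=0.0000
  t=1,j=0: stock 21.7600 → up 23.5008 (V=0.0000), down 14.7968 (V=100.0000). Price 17.3267; hedge Δ=-11.4890, bond B=267.3267.
  t=1,j=1: stock 34.5600 → up 37.3248 (V=0.0000), down 23.5008 (V=0.0000). Price 0.0000; hedge Δ=0.0000, bond B=0.0000.
  t=0,j=0: stock 32.0000 → up 34.5600 (V=0.0000), down 21.7600 (V=17.3267). Price 3.0022; hedge Δ=-1.3537, bond B=46.3190.
Check: Δ(0,0)·S0 + B(0,0) = 3.0022 = V0.

(0,0): Delta=-1.3537 Bond=46.3190
(1,0): Delta=-11.4890 Bond=267.3267
(1,1): Delta=0.0000 Bond=0.0000
V0=3.0022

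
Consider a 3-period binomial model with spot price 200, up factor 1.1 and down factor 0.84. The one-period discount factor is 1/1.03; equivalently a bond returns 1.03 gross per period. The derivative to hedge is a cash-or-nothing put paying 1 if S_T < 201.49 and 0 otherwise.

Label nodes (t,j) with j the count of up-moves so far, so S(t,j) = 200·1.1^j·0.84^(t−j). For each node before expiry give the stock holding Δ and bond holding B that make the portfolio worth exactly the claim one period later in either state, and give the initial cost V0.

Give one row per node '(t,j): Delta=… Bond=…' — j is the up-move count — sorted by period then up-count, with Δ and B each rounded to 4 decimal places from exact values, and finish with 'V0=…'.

(0,0): Delta=-0.0071 Bond=1.5898
(1,0): Delta=-0.0162 Bond=3.1680
(1,1): Delta=-0.0046 Bond=1.0737
(2,0): Delta=0.0000 Bond=0.9709
(2,1): Delta=-0.0208 Bond=4.1075
(2,2): Delta=0.0000 Bond=0.0000
V0=0.1633

Since d<R<u, set p* = (R−d)/(u−d) = 0.7308; price each node as the discounted p*-expectation of its children.
Payoff layer (t=3): V(3,0)=1.0000, V(3,1)=1.0000, V(3,2)=0.0000, V(3,3)=0.0000
Node (2,0) S=141.1200: V=(p*·1.0000+(1−p*)·1.0000)/1.03=0.9709; Δ=(1.0000−1.0000)/(155.2320−118.5408)=0.0000; B=V−Δ·S=0.9709
Node (2,1) S=184.8000: V=(p*·0.0000+(1−p*)·1.0000)/1.03=0.2614; Δ=(0.0000−1.0000)/(203.2800−155.2320)=-0.0208; B=V−Δ·S=4.1075
Node (2,2) S=242.0000: V=(p*·0.0000+(1−p*)·0.0000)/1.03=0.0000; Δ=(0.0000−0.0000)/(266.2000−203.2800)=0.0000; B=V−Δ·S=0.0000
Node (1,0) S=168.0000: V=(p*·0.2614+(1−p*)·0.9709)/1.03=0.4392; Δ=(0.2614−0.9709)/(184.8000−141.1200)=-0.0162; B=V−Δ·S=3.1680
Node (1,1) S=220.0000: V=(p*·0.0000+(1−p*)·0.2614)/1.03=0.0683; Δ=(0.0000−0.2614)/(242.0000−184.8000)=-0.0046; B=V−Δ·S=1.0737
Node (0,0) S=200.0000: V=(p*·0.0683+(1−p*)·0.4392)/1.03=0.1633; Δ=(0.0683−0.4392)/(220.0000−168.0000)=-0.0071; B=V−Δ·S=1.5898
Root portfolio cost Δ·200+B reproduces V0=0.1633.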